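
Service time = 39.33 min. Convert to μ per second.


μ = 1/(service time) in consistent units.
1 second = 0.0166667 min, so μ = 0.0166667/39.33 = 0.0004238 per second

Final: 0.0004238 /sec


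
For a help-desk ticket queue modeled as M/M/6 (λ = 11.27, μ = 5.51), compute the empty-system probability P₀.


a = λ/μ = 11.27/5.51 = 2.0454; ρ = a/c = 0.3409
Σ_{k=0}^{5} a^k/k! (terms k=0..5) = 1.00000 + 2.04537 + 2.09177 + 1.42615 + 0.72925 + 0.29832 = 7.59087
Tail: a^6/(6!(1−ρ)) = 73.22070/(720·0.6591) = 0.15429
P₀ = 1/(7.59087 + 0.15429) = 1/7.74516 = 0.129113

Final: 0.129113


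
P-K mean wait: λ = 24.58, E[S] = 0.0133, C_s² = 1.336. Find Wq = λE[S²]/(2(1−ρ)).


ρ = λ·E[S] = 24.58·0.0133 = 0.3269
E[S²] = E[S]²(1+C_s²) = 0.0133²·(1+1.336) = 0.0004132
Wq = λ·E[S²]/(2(1−ρ)) = 24.58·0.0004132/(2·0.6731) = 0.007545 hr

Final: 0.007545 hr


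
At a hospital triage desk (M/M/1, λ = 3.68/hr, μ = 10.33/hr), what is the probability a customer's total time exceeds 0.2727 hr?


W ~ Exponential(μ−λ) for M/M/1.
μ − λ = 10.33 − 3.68 = 6.6500
P(W > t) = e^{−(μ−λ)t} = e^{−1.8135} = 0.163090

Final: 0.163090


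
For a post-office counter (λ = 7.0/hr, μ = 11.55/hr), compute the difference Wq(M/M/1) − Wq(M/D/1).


ρ = 7.0/11.55 = 0.6061
Wq(M/M/1) = ρ/(μ−λ) = 0.6061/4.55 = 0.13320 hr
Wq(M/D/1) = ρ/(2(μ−λ)) = 0.06660 hr
Savings = 0.13320 − 0.06660 = 0.06660 hr

Final: 0.06660 hr


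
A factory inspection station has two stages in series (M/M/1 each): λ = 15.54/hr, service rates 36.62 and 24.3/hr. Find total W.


Each node sees arrival rate λ = 15.54/hr (tandem ⇒ throughput preserved).
W₁ = 1/(μ₁−λ) = 1/(36.62−15.54) = 0.04744 hr
W₂ = 1/(μ₂−λ) = 1/(24.3−15.54) = 0.11416 hr
W_total = W₁ + W₂ = 0.04744 + 0.11416 = 0.16159 hr

Final: 0.16159 hr


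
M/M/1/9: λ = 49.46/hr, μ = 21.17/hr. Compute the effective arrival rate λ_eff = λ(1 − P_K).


ρ = 2.3363; P_K = (1−ρ)ρ^9/(1−ρ^10) = 0.572095
λ_eff = λ(1 − P_K) = 49.46·(1 − 0.572095) = 49.46·0.427905 = 21.1642 /hr

Final: 21.1642 /hr


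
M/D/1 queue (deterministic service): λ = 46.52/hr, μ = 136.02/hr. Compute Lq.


ρ = 46.52/136.02 = 0.3420
M/D/1: Lq = ρ²/(2(1−ρ)) = 0.1170/(2·0.6580) = 0.08888

Final: 0.08888


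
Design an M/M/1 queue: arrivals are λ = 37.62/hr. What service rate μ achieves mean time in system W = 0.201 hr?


W = 1/(μ−λ) ⇒ μ − λ = 1/W = 1/0.201 = 4.9751
μ = λ + 1/W = 37.62 + 4.9751 = 42.5951 per hr

Final: 42.5951 /hr


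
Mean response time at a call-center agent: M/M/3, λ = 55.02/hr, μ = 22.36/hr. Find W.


a = 2.4606; ρ = 0.8202; P₀ = 0.049262
Lq = P₀·a^c·ρ/(c!(1−ρ)²) = 3.10405
Wq = Lq/λ = 3.10405/55.02 = 0.05642 hr
W = Wq + 1/μ = 0.05642 + 0.04472 = 0.10114 hr

Final: 0.10114 hr


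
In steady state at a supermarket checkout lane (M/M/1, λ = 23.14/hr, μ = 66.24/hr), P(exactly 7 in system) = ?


ρ = 23.14/66.24 = 0.3493
P_n = (1−ρ)·ρ^n = (1 − 0.3493)·0.3493^7 = 0.6507·0.0006349 = 0.0004131

Final: 0.0004131


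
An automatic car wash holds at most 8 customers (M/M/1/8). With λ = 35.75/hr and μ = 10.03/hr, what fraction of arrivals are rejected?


ρ = λ/μ = 35.75/10.03 = 3.5643
P_K = (1−ρ)ρ^K/(1−ρ^(K+1)) = (-2.5643·26049.590762)/(1 − 92848.740750)
= -66799.149989/-92847.740750 = 0.719448

Final: 0.719448


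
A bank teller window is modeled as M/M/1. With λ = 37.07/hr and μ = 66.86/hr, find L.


ρ = λ/μ = 37.07/66.86 = 0.5544
L = ρ/(1−ρ) = 0.5544/(1 − 0.5544) = 0.5544/0.4456 = 1.2444

Final: 1.2444


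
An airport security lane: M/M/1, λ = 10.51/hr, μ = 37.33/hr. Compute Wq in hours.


ρ = 10.51/37.33 = 0.2815
Wq = ρ/(μ−λ) = 0.2815/(37.33 − 10.51) = 0.2815/26.82 = 0.01050 hr

Final: 0.01050 hr


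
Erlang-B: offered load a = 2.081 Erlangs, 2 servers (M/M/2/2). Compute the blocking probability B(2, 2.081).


B(c,a) = (a^c/c!) / Σ_{k=0}^{c} a^k/k!
a^2/2! = 2.165280
Σ terms (k=0..2): 1.00000 + 2.08100 + 2.16528 = 5.246280
B = 2.165280/5.246280 = 0.412727

Final: 0.412727


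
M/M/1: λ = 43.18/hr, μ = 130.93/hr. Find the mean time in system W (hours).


W = 1/(μ−λ) = 1/(130.93 − 43.18) = 1/87.75 = 0.01140 hr

Final: 0.01140 hr


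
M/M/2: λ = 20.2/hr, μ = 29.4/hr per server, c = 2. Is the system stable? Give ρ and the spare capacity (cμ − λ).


Total capacity cμ = 2·29.4 = 58.80/hr
ρ = λ/(cμ) = 20.2/58.80 = 0.3435
Stable ⇔ ρ < 1: YES
Spare capacity = cμ − λ = 58.80 − 20.2 = 38.60/hr

Final: ρ = 0.3435; stable; margin = 38.60/hr


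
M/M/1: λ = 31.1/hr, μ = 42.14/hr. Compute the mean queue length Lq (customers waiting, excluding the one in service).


ρ = 31.1/42.14 = 0.7380
Lq = ρ²/(1−ρ) = 0.5447/0.2620 = 2.0790

Final: 2.0790


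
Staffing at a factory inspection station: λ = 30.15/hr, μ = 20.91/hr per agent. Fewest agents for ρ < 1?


Stability requires cμ > λ ⇔ c > λ/μ.
λ/μ = 30.15/20.91 = 1.4419
Minimum integer c = ⌊1.4419⌋ + 1 = 2
Check: 2·20.91 = 41.82 > 30.15, while 1·20.91 = 20.91 ≤ 30.15

Final: 2 servers


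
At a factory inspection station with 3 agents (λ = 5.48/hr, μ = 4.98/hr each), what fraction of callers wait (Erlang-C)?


a = λ/μ = 1.1004; ρ = a/3 = 0.3668
P₀ = 0.327165 (from M/M/c formula)
C(c,a) = [a^c/(c!(1−ρ))]·P₀ = [1.33246/(6·0.6332)]·0.327165
= 0.35072·0.327165 = 0.114744

Final: 0.114744


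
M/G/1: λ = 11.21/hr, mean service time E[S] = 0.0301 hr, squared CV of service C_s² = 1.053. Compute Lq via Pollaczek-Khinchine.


ρ = λ·E[S] = 11.21·0.0301 = 0.3374
Lq = ρ²(1+C_s²)/(2(1−ρ)) = 0.1139·(1+1.053)/(2·0.6626)
= 0.1139·2.0530/1.3252 = 0.17639

Final: 0.17639


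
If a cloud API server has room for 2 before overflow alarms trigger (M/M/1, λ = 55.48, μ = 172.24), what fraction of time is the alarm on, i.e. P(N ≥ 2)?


ρ = 55.48/172.24 = 0.3221
P(N ≥ n) = ρ^n = 0.3221^2 = 0.103754

Final: 0.103754


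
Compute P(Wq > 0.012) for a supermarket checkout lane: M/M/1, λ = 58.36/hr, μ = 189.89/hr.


ρ = 58.36/189.89 = 0.3073
P(Wq > t) = ρ·e^{−(μ−λ)t} = 0.3073·e^{−1.5784}
= 0.3073·0.206313 = 0.063407

Final: 0.063407


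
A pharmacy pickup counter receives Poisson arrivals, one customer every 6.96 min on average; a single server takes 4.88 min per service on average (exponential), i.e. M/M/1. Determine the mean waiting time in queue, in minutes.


λ = 60/6.96 = 8.6207 /hr
μ = 60/4.88 = 12.2951 /hr
ρ = λ/μ = 8.6207/12.2951 = 0.7011
Wq = ρ/(μ−λ) = 0.7011/(12.2951−8.6207) = 0.19082 hr
In minutes: 0.19082·60 = 11.449 min

Final: 11.449 min


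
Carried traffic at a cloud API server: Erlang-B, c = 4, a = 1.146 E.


B(4,1.146) = 0.022995 (Erlang-B)
Carried load = a(1 − B) = 1.146·(1 − 0.022995) = 1.146·0.977005 = 1.1196 E

Final: 1.1196 Erlangs


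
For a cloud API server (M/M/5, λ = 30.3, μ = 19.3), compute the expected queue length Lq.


a = λ/μ = 1.5699; ρ = a/5 = 0.3140
P₀ = 0.207632
Lq = P₀·a^c·ρ / (c!·(1−ρ)²) = 0.207632·9.53733·0.3140/(120·0.47061)
= 0.01101

Final: 0.01101


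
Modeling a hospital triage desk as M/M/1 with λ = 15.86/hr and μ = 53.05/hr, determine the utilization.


ρ = λ/μ = 15.86/53.05 = 0.2990

Final: 0.2990


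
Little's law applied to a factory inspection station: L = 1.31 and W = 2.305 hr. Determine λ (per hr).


λ = L/W = 1.31/2.305 = 0.5683 /hr

Final: 0.5683 /hr


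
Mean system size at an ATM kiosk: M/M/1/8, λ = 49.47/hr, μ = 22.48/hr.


ρ = 49.47/22.48 = 2.2006
L = ρ[1 − (K+1)ρ^K + Kρ^(K+1)] / [(1−ρ)(1−ρ^(K+1))]
Numerator: 2.2006·(1 − 9·550.002708 + 8·1210.348486) = 10417.227807
Denominator: (-1.2006)·(-1209.348486) = 1451.971336
L = 10417.227807/1451.971336 = 7.1745

Final: 7.1745


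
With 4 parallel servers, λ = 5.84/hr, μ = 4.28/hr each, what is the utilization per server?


ρ = λ/(cμ) = 5.84/(4·4.28) = 5.84/17.12 = 0.3411

Final: 0.3411


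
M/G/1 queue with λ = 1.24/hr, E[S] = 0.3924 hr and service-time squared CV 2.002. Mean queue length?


ρ = λ·E[S] = 1.24·0.3924 = 0.4866
Lq = ρ²(1+C_s²)/(2(1−ρ)) = 0.2368·(1+2.002)/(2·0.5134)
= 0.2368·3.0020/1.0268 = 0.69216

Final: 0.69216


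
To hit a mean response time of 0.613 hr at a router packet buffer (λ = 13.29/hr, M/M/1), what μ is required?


W = 1/(μ−λ) ⇒ μ − λ = 1/W = 1/0.613 = 1.6313
μ = λ + 1/W = 13.29 + 1.6313 = 14.9213 per hr

Final: 14.9213 /hr


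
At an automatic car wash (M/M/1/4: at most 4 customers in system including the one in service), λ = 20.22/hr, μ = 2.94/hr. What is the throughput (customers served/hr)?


ρ = 6.8776; P_K = (1−ρ)ρ^4/(1−ρ^5) = 0.854655
λ_eff = λ(1 − P_K) = 20.22·(1 − 0.854655) = 20.22·0.145345 = 2.9389 /hr

Final: 2.9389 /hr


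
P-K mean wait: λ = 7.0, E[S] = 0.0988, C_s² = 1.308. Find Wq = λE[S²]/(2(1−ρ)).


ρ = λ·E[S] = 7.0·0.0988 = 0.6916
E[S²] = E[S]²(1+C_s²) = 0.0988²·(1+1.308) = 0.022529
Wq = λ·E[S²]/(2(1−ρ)) = 7.0·0.022529/(2·0.3084) = 0.25568 hr

Final: 0.25568 hr


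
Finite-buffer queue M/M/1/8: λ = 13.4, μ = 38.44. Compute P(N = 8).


ρ = λ/μ = 13.4/38.44 = 0.3486
P_K = (1−ρ)ρ^K/(1−ρ^(K+1)) = (0.6514·0.0002181)/(1 − 0.00007601)
= 0.0001420/0.999924 = 0.0001421

Final: 0.0001421


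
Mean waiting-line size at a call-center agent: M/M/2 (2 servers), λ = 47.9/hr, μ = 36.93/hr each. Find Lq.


a = λ/μ = 1.2970; ρ = a/2 = 0.6485
P₀ = 0.213206
Lq = P₀·a^c·ρ / (c!·(1−ρ)²) = 0.213206·1.68233·0.6485/(2·0.12354)
= 0.94149

Final: 0.94149


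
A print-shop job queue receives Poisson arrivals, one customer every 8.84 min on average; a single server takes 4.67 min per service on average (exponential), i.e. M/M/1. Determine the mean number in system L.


λ = 60/8.84 = 6.7873 /hr
μ = 60/4.67 = 12.8480 /hr
ρ = λ/μ = 6.7873/12.8480 = 0.5283
L = ρ/(1−ρ) = 0.5283/0.4717 = 1.1199

Final: 1.1199


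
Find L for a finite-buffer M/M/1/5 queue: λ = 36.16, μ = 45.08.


ρ = 36.16/45.08 = 0.8021
L = ρ[1 − (K+1)ρ^K + Kρ^(K+1)] / [(1−ρ)(1−ρ^(K+1))]
Numerator: 0.8021·(1 − 6·0.332065 + 5·0.266359) = 0.272248
Denominator: (0.1979)·(0.733641) = 0.145166
L = 0.272248/0.145166 = 1.8754

Final: 1.8754


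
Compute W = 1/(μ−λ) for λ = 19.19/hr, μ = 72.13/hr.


W = 1/(μ−λ) = 1/(72.13 − 19.19) = 1/52.94 = 0.01889 hr

Final: 0.01889 hr


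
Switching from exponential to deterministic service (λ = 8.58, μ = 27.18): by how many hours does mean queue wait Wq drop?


ρ = 8.58/27.18 = 0.3157
Wq(M/M/1) = ρ/(μ−λ) = 0.3157/18.60 = 0.01697 hr
Wq(M/D/1) = ρ/(2(μ−λ)) = 0.008486 hr
Savings = 0.01697 − 0.008486 = 0.008486 hr

Final: 0.008486 hr


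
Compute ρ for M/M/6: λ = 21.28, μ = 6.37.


ρ = λ/(cμ) = 21.28/(6·6.37) = 21.28/38.22 = 0.5568

Final: 0.5568


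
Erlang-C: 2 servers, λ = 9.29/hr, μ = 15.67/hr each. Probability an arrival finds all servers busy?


a = λ/μ = 0.5929; ρ = a/2 = 0.2964
P₀ = 0.542702 (from M/M/c formula)
C(c,a) = [a^c/(c!(1−ρ))]·P₀ = [0.35147/(2·0.7036)]·0.542702
= 0.24978·0.542702 = 0.135555

Final: 0.135555


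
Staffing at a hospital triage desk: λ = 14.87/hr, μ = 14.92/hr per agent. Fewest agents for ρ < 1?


Stability requires cμ > λ ⇔ c > λ/μ.
λ/μ = 14.87/14.92 = 0.9966
Minimum integer c = ⌊0.9966⌋ + 1 = 1
Check: 1·14.92 = 14.92 > 14.87, while 0·14.92 = 0.00 ≤ 14.87

Final: 1 servers


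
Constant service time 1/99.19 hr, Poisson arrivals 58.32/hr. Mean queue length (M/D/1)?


ρ = 58.32/99.19 = 0.5880
M/D/1: Lq = ρ²/(2(1−ρ)) = 0.3457/(2·0.4120) = 0.41950

Final: 0.41950


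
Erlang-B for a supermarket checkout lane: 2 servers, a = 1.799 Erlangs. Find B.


B(c,a) = (a^c/c!) / Σ_{k=0}^{c} a^k/k!
a^2/2! = 1.618200
Σ terms (k=0..2): 1.00000 + 1.79900 + 1.61820 = 4.417200
B = 1.618200/4.417200 = 0.366341

Final: 0.366341


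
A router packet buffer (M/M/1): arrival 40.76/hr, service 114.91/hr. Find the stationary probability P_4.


ρ = 40.76/114.91 = 0.3547
P_n = (1−ρ)·ρ^n = (1 − 0.3547)·0.3547^4 = 0.6453·0.015831 = 0.010215

Final: 0.010215


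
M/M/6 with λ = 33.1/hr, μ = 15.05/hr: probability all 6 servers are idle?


a = λ/μ = 33.1/15.05 = 2.1993; ρ = a/c = 0.3666
Σ_{k=0}^{5} a^k/k! (terms k=0..5) = 1.00000 + 2.19934 + 2.41854 + 1.77306 + 0.97489 + 0.42882 = 8.79464
Tail: a^6/(6!(1−ρ)) = 113.17460/(720·0.6334) = 0.24815
P₀ = 1/(8.79464 + 0.24815) = 1/9.04279 = 0.110585

Final: 0.110585


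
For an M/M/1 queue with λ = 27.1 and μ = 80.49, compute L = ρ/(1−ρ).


ρ = λ/μ = 27.1/80.49 = 0.3367
L = ρ/(1−ρ) = 0.3367/(1 − 0.3367) = 0.3367/0.6633 = 0.5076

Final: 0.5076


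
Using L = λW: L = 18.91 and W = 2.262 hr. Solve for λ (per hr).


λ = L/W = 18.91/2.262 = 8.3599 /hr

Final: 8.3599 /hr


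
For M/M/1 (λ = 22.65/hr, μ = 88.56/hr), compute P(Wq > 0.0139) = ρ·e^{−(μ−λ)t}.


ρ = 22.65/88.56 = 0.2558
P(Wq > t) = ρ·e^{−(μ−λ)t} = 0.2558·e^{−0.9161}
= 0.2558·0.400057 = 0.102318

Final: 0.102318


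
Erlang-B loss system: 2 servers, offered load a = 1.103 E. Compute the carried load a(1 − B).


B(2,1.103) = 0.224359 (Erlang-B)
Carried load = a(1 − B) = 1.103·(1 − 0.224359) = 1.103·0.775641 = 0.8555 E

Final: 0.8555 Erlangs


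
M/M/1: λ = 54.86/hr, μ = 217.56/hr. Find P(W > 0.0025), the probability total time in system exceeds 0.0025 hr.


W ~ Exponential(μ−λ) for M/M/1.
μ − λ = 217.56 − 54.86 = 162.7000
P(W > t) = e^{−(μ−λ)t} = e^{−0.4068} = 0.665811

Final: 0.665811


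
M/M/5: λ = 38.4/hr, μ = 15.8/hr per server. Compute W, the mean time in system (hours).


a = 2.4304; ρ = 0.4861; P₀ = 0.086169
Lq = P₀·a^c·ρ/(c!(1−ρ)²) = 0.11206
Wq = Lq/λ = 0.11206/38.4 = 0.002918 hr
W = Wq + 1/μ = 0.002918 + 0.06329 = 0.06621 hr

Final: 0.06621 hr


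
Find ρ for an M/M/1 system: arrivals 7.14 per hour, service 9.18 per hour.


ρ = λ/μ = 7.14/9.18 = 0.7778

Final: 0.7778


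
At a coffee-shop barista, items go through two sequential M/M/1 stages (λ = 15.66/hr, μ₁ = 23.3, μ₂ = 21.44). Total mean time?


Each node sees arrival rate λ = 15.66/hr (tandem ⇒ throughput preserved).
W₁ = 1/(μ₁−λ) = 1/(23.3−15.66) = 0.13089 hr
W₂ = 1/(μ₂−λ) = 1/(21.44−15.66) = 0.17301 hr
W_total = W₁ + W₂ = 0.13089 + 0.17301 = 0.30390 hr

Final: 0.30390 hr


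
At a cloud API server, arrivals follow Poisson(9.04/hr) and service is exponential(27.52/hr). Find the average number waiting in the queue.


ρ = 9.04/27.52 = 0.3285
Lq = ρ²/(1−ρ) = 0.1079/0.6715 = 0.1607

Final: 0.1607


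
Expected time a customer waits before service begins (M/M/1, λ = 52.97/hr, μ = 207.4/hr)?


ρ = 52.97/207.4 = 0.2554
Wq = ρ/(μ−λ) = 0.2554/(207.4 − 52.97) = 0.2554/154.43 = 0.001654 hr

Final: 0.001654 hr


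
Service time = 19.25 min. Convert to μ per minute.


μ = 1/(service time) in consistent units.
1 minute = 1 min, so μ = 1/19.25 = 0.05195 per minute

Final: 0.05195 /min


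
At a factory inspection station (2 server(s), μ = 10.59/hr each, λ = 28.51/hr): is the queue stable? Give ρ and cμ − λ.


Total capacity cμ = 2·10.59 = 21.18/hr
ρ = λ/(cμ) = 28.51/21.18 = 1.3461
Stable ⇔ ρ < 1: NO
Spare capacity = cμ − λ = 21.18 − 28.51 = -7.33/hr

Final: ρ = 1.3461; unstable; margin = -7.33/hr


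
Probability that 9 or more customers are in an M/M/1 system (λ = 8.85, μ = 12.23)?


ρ = 8.85/12.23 = 0.7236
P(N ≥ n) = ρ^n = 0.7236^9 = 0.054407

Final: 0.054407


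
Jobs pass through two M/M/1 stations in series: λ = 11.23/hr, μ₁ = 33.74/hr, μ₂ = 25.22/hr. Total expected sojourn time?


Each node sees arrival rate λ = 11.23/hr (tandem ⇒ throughput preserved).
W₁ = 1/(μ₁−λ) = 1/(33.74−11.23) = 0.04442 hr
W₂ = 1/(μ₂−λ) = 1/(25.22−11.23) = 0.07148 hr
W_total = W₁ + W₂ = 0.04442 + 0.07148 = 0.11590 hr

Final: 0.11590 hr


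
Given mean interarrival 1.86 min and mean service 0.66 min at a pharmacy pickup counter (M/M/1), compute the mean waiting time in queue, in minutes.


λ = 60/1.86 = 32.2581 /hr
μ = 60/0.66 = 90.9091 /hr
ρ = λ/μ = 32.2581/90.9091 = 0.3548
Wq = ρ/(μ−λ) = 0.3548/(90.9091−32.2581) = 0.006050 hr
In minutes: 0.006050·60 = 0.3630 min

Final: 0.3630 min


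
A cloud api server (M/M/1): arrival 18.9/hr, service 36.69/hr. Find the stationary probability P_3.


ρ = 18.9/36.69 = 0.5151
P_n = (1−ρ)·ρ^n = (1 − 0.5151)·0.5151^3 = 0.4849·0.136692 = 0.066278

Final: 0.066278


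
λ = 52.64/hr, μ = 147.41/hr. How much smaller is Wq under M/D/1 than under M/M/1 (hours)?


ρ = 52.64/147.41 = 0.3571
Wq(M/M/1) = ρ/(μ−λ) = 0.3571/94.77 = 0.003768 hr
Wq(M/D/1) = ρ/(2(μ−λ)) = 0.001884 hr
Savings = 0.003768 − 0.001884 = 0.001884 hr

Final: 0.001884 hr


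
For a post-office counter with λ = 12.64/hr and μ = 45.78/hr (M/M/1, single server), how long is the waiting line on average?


ρ = 12.64/45.78 = 0.2761
Lq = ρ²/(1−ρ) = 0.07623/0.7239 = 0.1053

Final: 0.1053


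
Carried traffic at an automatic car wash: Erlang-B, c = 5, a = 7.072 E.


B(5,7.072) = 0.428944 (Erlang-B)
Carried load = a(1 − B) = 7.072·(1 − 0.428944) = 7.072·0.571056 = 4.0385 E

Final: 4.0385 Erlangs


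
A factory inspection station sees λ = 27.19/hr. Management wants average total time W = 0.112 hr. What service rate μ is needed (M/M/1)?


W = 1/(μ−λ) ⇒ μ − λ = 1/W = 1/0.112 = 8.9286
μ = λ + 1/W = 27.19 + 8.9286 = 36.1186 per hr

Final: 36.1186 /hr


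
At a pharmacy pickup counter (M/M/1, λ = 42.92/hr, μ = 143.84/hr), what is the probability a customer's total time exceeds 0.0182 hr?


W ~ Exponential(μ−λ) for M/M/1.
μ − λ = 143.84 − 42.92 = 100.9200
P(W > t) = e^{−(μ−λ)t} = e^{−1.8367} = 0.159335

Final: 0.159335


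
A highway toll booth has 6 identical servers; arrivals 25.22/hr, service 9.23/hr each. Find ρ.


ρ = λ/(cμ) = 25.22/(6·9.23) = 25.22/55.38 = 0.4554

Final: 0.4554


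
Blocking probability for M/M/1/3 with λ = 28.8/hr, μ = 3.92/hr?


ρ = λ/μ = 28.8/3.92 = 7.3469
P_K = (1−ρ)ρ^K/(1−ρ^(K+1)) = (-6.3469·396.569457)/(1 − 2913.571518)
= -2517.002061/-2912.571518 = 0.864185

Final: 0.864185


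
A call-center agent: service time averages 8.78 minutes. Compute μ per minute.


μ = 1/(service time) in consistent units.
1 minute = 1 min, so μ = 1/8.78 = 0.1139 per minute

Final: 0.1139 /min


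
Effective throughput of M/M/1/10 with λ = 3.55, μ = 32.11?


ρ = 0.1106; P_K = (1−ρ)ρ^10/(1−ρ^11) = 2.427e-10
λ_eff = λ(1 − P_K) = 3.55·(1 − 2.427e-10) = 3.55·1.000000 = 3.5500 /hr

Final: 3.5500 /hr


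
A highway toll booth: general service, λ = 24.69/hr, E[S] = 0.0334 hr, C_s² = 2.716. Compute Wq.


ρ = λ·E[S] = 24.69·0.0334 = 0.8246
E[S²] = E[S]²(1+C_s²) = 0.0334²·(1+2.716) = 0.004145
Wq = λ·E[S²]/(2(1−ρ)) = 24.69·0.004145/(2·0.1754) = 0.29184 hr

Final: 0.29184 hr


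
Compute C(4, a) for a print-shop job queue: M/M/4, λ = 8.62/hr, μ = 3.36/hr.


a = λ/μ = 2.5655; ρ = a/4 = 0.6414
P₀ = 0.068012 (from M/M/c formula)
C(c,a) = [a^c/(c!(1−ρ))]·P₀ = [43.31835/(24·0.3586)]·0.068012
= 5.03284·0.068012 = 0.342292

Final: 0.342292


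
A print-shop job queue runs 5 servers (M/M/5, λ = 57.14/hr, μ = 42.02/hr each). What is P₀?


a = λ/μ = 57.14/42.02 = 1.3598; ρ = a/c = 0.2720
Σ_{k=0}^{4} a^k/k! (terms k=0..4) = 1.00000 + 1.35983 + 0.92457 + 0.41908 + 0.14247 = 3.84595
Tail: a^5/(5!(1−ρ)) = 4.64966/(120·0.7280) = 0.05322
P₀ = 1/(3.84595 + 0.05322) = 1/3.89917 = 0.256465

Final: 0.256465


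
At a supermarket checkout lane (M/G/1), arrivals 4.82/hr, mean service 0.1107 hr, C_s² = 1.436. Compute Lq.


ρ = λ·E[S] = 4.82·0.1107 = 0.5336
Lq = ρ²(1+C_s²)/(2(1−ρ)) = 0.2847·(1+1.436)/(2·0.4664)
= 0.2847·2.4360/0.9329 = 0.74345

Final: 0.74345


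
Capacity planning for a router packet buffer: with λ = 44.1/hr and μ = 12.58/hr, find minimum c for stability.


Stability requires cμ > λ ⇔ c > λ/μ.
λ/μ = 44.1/12.58 = 3.5056
Minimum integer c = ⌊3.5056⌋ + 1 = 4
Check: 4·12.58 = 50.32 > 44.1, while 3·12.58 = 37.74 ≤ 44.1

Final: 4 servers


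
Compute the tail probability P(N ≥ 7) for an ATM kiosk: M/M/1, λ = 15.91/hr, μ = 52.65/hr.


ρ = 15.91/52.65 = 0.3022
P(N ≥ n) = ρ^n = 0.3022^7 = 0.0002301

Final: 0.0002301


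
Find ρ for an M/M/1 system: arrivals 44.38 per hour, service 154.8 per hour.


ρ = λ/μ = 44.38/154.8 = 0.2867

Final: 0.2867


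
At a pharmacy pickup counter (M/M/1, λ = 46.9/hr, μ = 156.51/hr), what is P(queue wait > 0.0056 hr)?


ρ = 46.9/156.51 = 0.2997
P(Wq > t) = ρ·e^{−(μ−λ)t} = 0.2997·e^{−0.6138}
= 0.2997·0.541281 = 0.162201

Final: 0.162201


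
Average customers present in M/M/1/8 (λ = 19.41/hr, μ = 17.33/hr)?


ρ = 19.41/17.33 = 1.1200
L = ρ[1 − (K+1)ρ^K + Kρ^(K+1)] / [(1−ρ)(1−ρ^(K+1))]
Numerator: 1.1200·(1 − 9·2.476371 + 8·2.773593) = 1.009592
Denominator: (-0.1200)·(-1.773593) = 0.212872
L = 1.009592/0.212872 = 4.7427

Final: 4.7427


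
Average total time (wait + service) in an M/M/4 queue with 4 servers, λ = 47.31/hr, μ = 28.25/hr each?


a = 1.6747; ρ = 0.4187; P₀ = 0.184381
Lq = P₀·a^c·ρ/(c!(1−ρ)²) = 0.07486
Wq = Lq/λ = 0.07486/47.31 = 0.001582 hr
W = Wq + 1/μ = 0.001582 + 0.03540 = 0.03698 hr

Final: 0.03698 hr


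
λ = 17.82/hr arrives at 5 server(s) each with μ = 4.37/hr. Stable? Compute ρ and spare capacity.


Total capacity cμ = 5·4.37 = 21.85/hr
ρ = λ/(cμ) = 17.82/21.85 = 0.8156
Stable ⇔ ρ < 1: YES
Spare capacity = cμ − λ = 21.85 − 17.82 = 4.03/hr

Final: ρ = 0.8156; stable; margin = 4.03/hr


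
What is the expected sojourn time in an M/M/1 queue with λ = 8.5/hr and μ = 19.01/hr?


W = 1/(μ−λ) = 1/(19.01 − 8.5) = 1/10.51 = 0.09515 hr

Final: 0.09515 hr


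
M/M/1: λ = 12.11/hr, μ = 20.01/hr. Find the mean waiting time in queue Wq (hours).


ρ = 12.11/20.01 = 0.6052
Wq = ρ/(μ−λ) = 0.6052/(20.01 − 12.11) = 0.6052/7.90 = 0.07661 hr

Final: 0.07661 hr


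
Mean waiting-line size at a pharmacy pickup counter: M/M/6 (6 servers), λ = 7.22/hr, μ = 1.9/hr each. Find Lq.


a = λ/μ = 3.8000; ρ = a/6 = 0.6333
P₀ = 0.020894
Lq = P₀·a^c·ρ / (c!·(1−ρ)²) = 0.020894·3010.93638·0.6333/(720·0.13444)
= 0.41160

Final: 0.41160


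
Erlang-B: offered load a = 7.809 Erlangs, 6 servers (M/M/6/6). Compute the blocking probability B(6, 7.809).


B(c,a) = (a^c/c!) / Σ_{k=0}^{c} a^k/k!
a^6/6! = 314.948860
Σ terms (k=0..6): 1.00000 + 7.80900 + 30.49024 + 79.36610 + 154.94246 + 241.98914 + 314.94886 = 830.545793
B = 314.948860/830.545793 = 0.379207

Final: 0.379207


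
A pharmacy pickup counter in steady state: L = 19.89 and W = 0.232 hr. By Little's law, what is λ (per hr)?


λ = L/W = 19.89/0.232 = 85.7328 /hr

Final: 85.7328 /hr


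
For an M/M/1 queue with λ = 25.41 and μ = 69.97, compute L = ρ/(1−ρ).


ρ = λ/μ = 25.41/69.97 = 0.3632
L = ρ/(1−ρ) = 0.3632/(1 − 0.3632) = 0.3632/0.6368 = 0.5702

Final: 0.5702


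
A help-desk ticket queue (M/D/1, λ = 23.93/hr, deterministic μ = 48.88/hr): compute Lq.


ρ = 23.93/48.88 = 0.4896
M/D/1: Lq = ρ²/(2(1−ρ)) = 0.2397/(2·0.5104) = 0.23478

Final: 0.23478


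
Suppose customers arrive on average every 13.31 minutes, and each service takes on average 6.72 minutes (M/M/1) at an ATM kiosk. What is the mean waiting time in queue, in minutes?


λ = 60/13.31 = 4.5079 /hr
μ = 60/6.72 = 8.9286 /hr
ρ = λ/μ = 4.5079/8.9286 = 0.5049
Wq = ρ/(μ−λ) = 0.5049/(8.9286−4.5079) = 0.11421 hr
In minutes: 0.11421·60 = 6.853 min

Final: 6.853 min


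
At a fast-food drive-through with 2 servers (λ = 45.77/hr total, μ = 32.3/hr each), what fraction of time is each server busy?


ρ = λ/(cμ) = 45.77/(2·32.3) = 45.77/64.60 = 0.7085

Final: 0.7085


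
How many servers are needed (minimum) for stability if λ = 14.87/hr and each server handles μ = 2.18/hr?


Stability requires cμ > λ ⇔ c > λ/μ.
λ/μ = 14.87/2.18 = 6.8211
Minimum integer c = ⌊6.8211⌋ + 1 = 7
Check: 7·2.18 = 15.26 > 14.87, while 6·2.18 = 13.08 ≤ 14.87

Final: 7 servers


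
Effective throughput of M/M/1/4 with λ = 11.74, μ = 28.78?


ρ = 0.4079; P_K = (1−ρ)ρ^4/(1−ρ^5) = 0.016581
λ_eff = λ(1 − P_K) = 11.74·(1 − 0.016581) = 11.74·0.983419 = 11.5453 /hr

Final: 11.5453 /hr


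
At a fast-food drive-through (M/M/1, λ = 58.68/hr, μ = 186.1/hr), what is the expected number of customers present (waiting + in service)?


ρ = λ/μ = 58.68/186.1 = 0.3153
L = ρ/(1−ρ) = 0.3153/(1 − 0.3153) = 0.3153/0.6847 = 0.4605

Final: 0.4605


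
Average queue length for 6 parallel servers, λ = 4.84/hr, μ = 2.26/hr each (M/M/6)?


a = λ/μ = 2.1416; ρ = a/6 = 0.3569
P₀ = 0.117205
Lq = P₀·a^c·ρ / (c!·(1−ρ)²) = 0.117205·96.47650·0.3569/(720·0.41354)
= 0.01356

Final: 0.01356


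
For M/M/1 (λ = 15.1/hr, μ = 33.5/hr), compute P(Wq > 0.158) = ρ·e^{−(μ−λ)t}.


ρ = 15.1/33.5 = 0.4507
P(Wq > t) = ρ·e^{−(μ−λ)t} = 0.4507·e^{−2.9072}
= 0.4507·0.054628 = 0.024624

Final: 0.024624


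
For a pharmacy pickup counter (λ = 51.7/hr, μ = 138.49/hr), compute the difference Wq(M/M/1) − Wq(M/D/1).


ρ = 51.7/138.49 = 0.3733
Wq(M/M/1) = ρ/(μ−λ) = 0.3733/86.79 = 0.004301 hr
Wq(M/D/1) = ρ/(2(μ−λ)) = 0.002151 hr
Savings = 0.004301 − 0.002151 = 0.002151 hr

Final: 0.002151 hr


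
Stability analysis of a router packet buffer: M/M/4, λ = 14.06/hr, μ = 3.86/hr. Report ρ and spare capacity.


Total capacity cμ = 4·3.86 = 15.44/hr
ρ = λ/(cμ) = 14.06/15.44 = 0.9106
Stable ⇔ ρ < 1: YES
Spare capacity = cμ − λ = 15.44 − 14.06 = 1.38/hr

Final: ρ = 0.9106; stable; margin = 1.38/hr


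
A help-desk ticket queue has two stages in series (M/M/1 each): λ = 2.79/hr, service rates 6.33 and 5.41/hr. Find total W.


Each node sees arrival rate λ = 2.79/hr (tandem ⇒ throughput preserved).
W₁ = 1/(μ₁−λ) = 1/(6.33−2.79) = 0.28249 hr
W₂ = 1/(μ₂−λ) = 1/(5.41−2.79) = 0.38168 hr
W_total = W₁ + W₂ = 0.28249 + 0.38168 = 0.66417 hr

Final: 0.66417 hr


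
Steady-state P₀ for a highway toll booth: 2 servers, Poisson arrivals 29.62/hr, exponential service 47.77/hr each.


a = λ/μ = 29.62/47.77 = 0.6201; ρ = a/c = 0.3100
Σ_{k=0}^{1} a^k/k! (terms k=0..1) = 1.00000 + 0.62005 = 1.62005
Tail: a^2/(2!(1−ρ)) = 0.38447/(2·0.6900) = 0.27861
P₀ = 1/(1.62005 + 0.27861) = 1/1.89867 = 0.526686

Final: 0.526686


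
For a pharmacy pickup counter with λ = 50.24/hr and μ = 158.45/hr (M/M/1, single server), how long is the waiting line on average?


ρ = 50.24/158.45 = 0.3171
Lq = ρ²/(1−ρ) = 0.1005/0.6829 = 0.1472

Final: 0.1472


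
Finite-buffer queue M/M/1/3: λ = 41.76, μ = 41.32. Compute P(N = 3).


ρ = λ/μ = 41.76/41.32 = 1.0106
P_K = (1−ρ)ρ^K/(1−ρ^(K+1)) = (-0.01065·1.032287)/(1 − 1.043280)
= -0.010992/-0.043280 = 0.253986

Final: 0.253986


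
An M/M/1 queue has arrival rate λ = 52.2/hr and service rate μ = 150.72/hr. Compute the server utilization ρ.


ρ = λ/μ = 52.2/150.72 = 0.3463

Final: 0.3463


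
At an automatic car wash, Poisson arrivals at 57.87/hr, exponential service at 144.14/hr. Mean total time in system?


W = 1/(μ−λ) = 1/(144.14 − 57.87) = 1/86.27 = 0.01159 hr

Final: 0.01159 hr


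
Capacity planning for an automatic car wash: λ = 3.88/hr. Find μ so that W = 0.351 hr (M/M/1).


W = 1/(μ−λ) ⇒ μ − λ = 1/W = 1/0.351 = 2.8490
μ = λ + 1/W = 3.88 + 2.8490 = 6.7290 per hr

Final: 6.7290 /hr


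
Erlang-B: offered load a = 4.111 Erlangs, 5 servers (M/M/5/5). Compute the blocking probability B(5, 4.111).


B(c,a) = (a^c/c!) / Σ_{k=0}^{c} a^k/k!
a^5/5! = 9.784894
Σ terms (k=0..5): 1.00000 + 4.11100 + 8.45016 + 11.57954 + 11.90087 + 9.78489 = 46.826460
B = 9.784894/46.826460 = 0.208961

Final: 0.208961


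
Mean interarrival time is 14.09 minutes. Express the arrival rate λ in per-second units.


λ = 1/(interarrival time) in consistent units.
1 second = 0.0166667 min, so λ = 0.0166667/14.09 = 0.001183 per second

Final: 0.001183 /sec


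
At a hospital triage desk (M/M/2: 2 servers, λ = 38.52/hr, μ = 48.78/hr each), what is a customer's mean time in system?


a = 0.7897; ρ = 0.3948; P₀ = 0.433862
Lq = P₀·a^c·ρ/(c!(1−ρ)²) = 0.14584
Wq = Lq/λ = 0.14584/38.52 = 0.003786 hr
W = Wq + 1/μ = 0.003786 + 0.02050 = 0.02429 hr

Final: 0.02429 hr


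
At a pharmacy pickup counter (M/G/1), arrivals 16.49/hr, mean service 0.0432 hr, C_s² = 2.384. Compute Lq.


ρ = λ·E[S] = 16.49·0.0432 = 0.7124
Lq = ρ²(1+C_s²)/(2(1−ρ)) = 0.5075·(1+2.384)/(2·0.2876)
= 0.5075·3.3840/0.5753 = 2.98519

Final: 2.98519


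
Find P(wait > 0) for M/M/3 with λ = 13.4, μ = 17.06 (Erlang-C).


a = λ/μ = 0.7855; ρ = a/3 = 0.2618
P₀ = 0.453854 (from M/M/c formula)
C(c,a) = [a^c/(c!(1−ρ))]·P₀ = [0.48459/(6·0.7382)]·0.453854
= 0.10941·0.453854 = 0.049657

Final: 0.049657


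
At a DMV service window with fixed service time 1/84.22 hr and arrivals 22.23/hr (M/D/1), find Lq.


ρ = 22.23/84.22 = 0.2640
M/D/1: Lq = ρ²/(2(1−ρ)) = 0.06967/(2·0.7360) = 0.04733

Final: 0.04733


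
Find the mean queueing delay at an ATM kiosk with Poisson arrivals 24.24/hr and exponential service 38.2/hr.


ρ = 24.24/38.2 = 0.6346
Wq = ρ/(μ−λ) = 0.6346/(38.2 − 24.24) = 0.6346/13.96 = 0.04546 hr

Final: 0.04546 hr


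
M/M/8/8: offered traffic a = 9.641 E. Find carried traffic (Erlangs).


B(8,9.641) = 0.321212 (Erlang-B)
Carried load = a(1 − B) = 9.641·(1 − 0.321212) = 9.641·0.678788 = 6.5442 E

Final: 6.5442 Erlangs


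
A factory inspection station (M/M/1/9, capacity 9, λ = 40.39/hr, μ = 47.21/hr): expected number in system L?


ρ = 40.39/47.21 = 0.8555
L = ρ[1 − (K+1)ρ^K + Kρ^(K+1)] / [(1−ρ)(1−ρ^(K+1))]
Numerator: 0.8555·(1 − 10·0.245561 + 9·0.210087) = 0.372309
Denominator: (0.1445)·(0.789913) = 0.114112
L = 0.372309/0.114112 = 3.2627

Final: 3.2627


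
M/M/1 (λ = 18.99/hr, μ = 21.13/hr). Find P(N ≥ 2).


ρ = 18.99/21.13 = 0.8987
P(N ≥ n) = ρ^n = 0.8987^2 = 0.807702

Final: 0.807702


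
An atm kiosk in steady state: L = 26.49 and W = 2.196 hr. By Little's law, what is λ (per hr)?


λ = L/W = 26.49/2.196 = 12.0628 /hr

Final: 12.0628 /hr


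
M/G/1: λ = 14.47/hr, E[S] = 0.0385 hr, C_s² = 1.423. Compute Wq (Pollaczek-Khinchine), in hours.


ρ = λ·E[S] = 14.47·0.0385 = 0.5571
E[S²] = E[S]²(1+C_s²) = 0.0385²·(1+1.423) = 0.003591
Wq = λ·E[S²]/(2(1−ρ)) = 14.47·0.003591/(2·0.4429) = 0.05867 hr

Final: 0.05867 hr


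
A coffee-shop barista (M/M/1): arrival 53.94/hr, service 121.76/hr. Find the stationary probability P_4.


ρ = 53.94/121.76 = 0.4430
P_n = (1−ρ)·ρ^n = (1 − 0.4430)·0.4430^4 = 0.5570·0.038515 = 0.021453

Final: 0.021453


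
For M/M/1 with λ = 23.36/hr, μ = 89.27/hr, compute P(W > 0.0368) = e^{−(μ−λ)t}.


W ~ Exponential(μ−λ) for M/M/1.
μ − λ = 89.27 − 23.36 = 65.9100
P(W > t) = e^{−(μ−λ)t} = e^{−2.4255} = 0.088435

Final: 0.088435


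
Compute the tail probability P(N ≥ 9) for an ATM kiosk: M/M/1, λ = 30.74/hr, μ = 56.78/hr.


ρ = 30.74/56.78 = 0.5414
P(N ≥ n) = ρ^n = 0.5414^9 = 0.003996

Final: 0.003996


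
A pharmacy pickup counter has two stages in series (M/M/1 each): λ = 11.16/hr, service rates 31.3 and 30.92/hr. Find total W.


Each node sees arrival rate λ = 11.16/hr (tandem ⇒ throughput preserved).
W₁ = 1/(μ₁−λ) = 1/(31.3−11.16) = 0.04965 hr
W₂ = 1/(μ₂−λ) = 1/(30.92−11.16) = 0.05061 hr
W_total = W₁ + W₂ = 0.04965 + 0.05061 = 0.10026 hr

Final: 0.10026 hr


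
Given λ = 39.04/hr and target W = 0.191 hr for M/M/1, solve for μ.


W = 1/(μ−λ) ⇒ μ − λ = 1/W = 1/0.191 = 5.2356
μ = λ + 1/W = 39.04 + 5.2356 = 44.2756 per hr

Final: 44.2756 /hr


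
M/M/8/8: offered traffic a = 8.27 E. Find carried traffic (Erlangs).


B(8,8.27) = 0.250427 (Erlang-B)
Carried load = a(1 − B) = 8.27·(1 − 0.250427) = 8.27·0.749573 = 6.1990 E

Final: 6.1990 Erlangs


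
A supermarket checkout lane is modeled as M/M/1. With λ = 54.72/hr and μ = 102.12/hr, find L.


ρ = λ/μ = 54.72/102.12 = 0.5358
L = ρ/(1−ρ) = 0.5358/(1 − 0.5358) = 0.5358/0.4642 = 1.1544

Final: 1.1544


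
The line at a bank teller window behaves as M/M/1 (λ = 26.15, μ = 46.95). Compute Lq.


ρ = 26.15/46.95 = 0.5570
Lq = ρ²/(1−ρ) = 0.3102/0.4430 = 0.7002

Final: 0.7002


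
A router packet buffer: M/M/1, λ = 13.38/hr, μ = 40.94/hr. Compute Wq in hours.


ρ = 13.38/40.94 = 0.3268
Wq = ρ/(μ−λ) = 0.3268/(40.94 − 13.38) = 0.3268/27.56 = 0.01186 hr

Final: 0.01186 hr


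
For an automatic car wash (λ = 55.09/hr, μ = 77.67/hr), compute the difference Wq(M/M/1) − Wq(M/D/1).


ρ = 55.09/77.67 = 0.7093
Wq(M/M/1) = ρ/(μ−λ) = 0.7093/22.58 = 0.03141 hr
Wq(M/D/1) = ρ/(2(μ−λ)) = 0.01571 hr
Savings = 0.03141 − 0.01571 = 0.01571 hr

Final: 0.01571 hr


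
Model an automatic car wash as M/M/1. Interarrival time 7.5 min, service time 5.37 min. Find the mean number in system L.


λ = 60/7.5 = 8.0000 /hr
μ = 60/5.37 = 11.1732 /hr
ρ = λ/μ = 8.0000/11.1732 = 0.7160
L = ρ/(1−ρ) = 0.7160/0.2840 = 2.5211

Final: 2.5211


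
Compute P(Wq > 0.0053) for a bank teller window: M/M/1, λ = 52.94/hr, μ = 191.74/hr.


ρ = 52.94/191.74 = 0.2761
P(Wq > t) = ρ·e^{−(μ−λ)t} = 0.2761·e^{−0.7356}
= 0.2761·0.479199 = 0.132308

Final: 0.132308


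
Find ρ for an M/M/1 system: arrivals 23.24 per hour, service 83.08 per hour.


ρ = λ/μ = 23.24/83.08 = 0.2797

Final: 0.2797


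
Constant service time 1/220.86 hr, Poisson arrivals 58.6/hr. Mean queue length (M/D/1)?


ρ = 58.6/220.86 = 0.2653
M/D/1: Lq = ρ²/(2(1−ρ)) = 0.07040/(2·0.7347) = 0.04791

Final: 0.04791


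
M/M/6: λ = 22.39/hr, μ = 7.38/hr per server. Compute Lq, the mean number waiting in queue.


a = λ/μ = 3.0339; ρ = a/6 = 0.5056
P₀ = 0.047274
Lq = P₀·a^c·ρ / (c!·(1−ρ)²) = 0.047274·779.80567·0.5056/(720·0.24439)
= 0.10594

Final: 0.10594


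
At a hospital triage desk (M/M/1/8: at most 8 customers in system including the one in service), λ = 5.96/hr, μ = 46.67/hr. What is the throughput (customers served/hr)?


ρ = 0.1277; P_K = (1−ρ)ρ^8/(1−ρ^9) = 0.00000006171
λ_eff = λ(1 − P_K) = 5.96·(1 − 0.00000006171) = 5.96·1.000000 = 5.9600 /hr

Final: 5.9600 /hr


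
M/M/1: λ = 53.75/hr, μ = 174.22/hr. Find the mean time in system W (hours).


W = 1/(μ−λ) = 1/(174.22 − 53.75) = 1/120.47 = 0.008301 hr

Final: 0.008301 hr


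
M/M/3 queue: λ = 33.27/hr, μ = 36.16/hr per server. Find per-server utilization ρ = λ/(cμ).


ρ = λ/(cμ) = 33.27/(3·36.16) = 33.27/108.48 = 0.3067

Final: 0.3067


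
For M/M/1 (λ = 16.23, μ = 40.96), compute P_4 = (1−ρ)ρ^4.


ρ = 16.23/40.96 = 0.3962
P_n = (1−ρ)·ρ^n = (1 − 0.3962)·0.3962^4 = 0.6038·0.024651 = 0.014883

Final: 0.014883


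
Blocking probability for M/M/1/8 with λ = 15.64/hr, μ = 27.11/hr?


ρ = λ/μ = 15.64/27.11 = 0.5769
P_K = (1−ρ)ρ^K/(1−ρ^(K+1)) = (0.4231·0.012270)/(1 − 0.007079)
= 0.005191/0.992921 = 0.005228

Final: 0.005228


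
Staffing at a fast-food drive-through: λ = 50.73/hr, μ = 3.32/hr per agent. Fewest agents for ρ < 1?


Stability requires cμ > λ ⇔ c > λ/μ.
λ/μ = 50.73/3.32 = 15.2801
Minimum integer c = ⌊15.2801⌋ + 1 = 16
Check: 16·3.32 = 53.12 > 50.73, while 15·3.32 = 49.80 ≤ 50.73

Final: 16 servers


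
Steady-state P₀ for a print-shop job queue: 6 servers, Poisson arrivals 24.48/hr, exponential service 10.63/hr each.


a = λ/μ = 24.48/10.63 = 2.3029; ρ = a/c = 0.3838
Σ_{k=0}^{5} a^k/k! (terms k=0..5) = 1.00000 + 2.30292 + 2.65171 + 2.03556 + 1.17193 + 0.53977 = 9.70188
Tail: a^6/(6!(1−ρ)) = 149.16567/(720·0.6162) = 0.33622
P₀ = 1/(9.70188 + 0.33622) = 1/10.03811 = 0.099620

Final: 0.099620


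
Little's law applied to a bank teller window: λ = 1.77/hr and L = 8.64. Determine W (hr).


W = L/λ = 8.64/1.77 = 4.8814 hr

Final: 4.8814 hr


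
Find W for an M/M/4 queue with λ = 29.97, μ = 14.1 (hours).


a = 2.1255; ρ = 0.5314; P₀ = 0.113639
Lq = P₀·a^c·ρ/(c!(1−ρ)²) = 0.23386
Wq = Lq/λ = 0.23386/29.97 = 0.007803 hr
W = Wq + 1/μ = 0.007803 + 0.07092 = 0.07873 hr

Final: 0.07873 hr


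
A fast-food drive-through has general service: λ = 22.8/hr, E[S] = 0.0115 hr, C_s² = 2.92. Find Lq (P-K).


ρ = λ·E[S] = 22.8·0.0115 = 0.2622
Lq = ρ²(1+C_s²)/(2(1−ρ)) = 0.06875·(1+2.92)/(2·0.7378)
= 0.06875·3.9200/1.4756 = 0.18263

Final: 0.18263


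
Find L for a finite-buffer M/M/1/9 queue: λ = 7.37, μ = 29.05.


ρ = 7.37/29.05 = 0.2537
L = ρ[1 − (K+1)ρ^K + Kρ^(K+1)] / [(1−ρ)(1−ρ^(K+1))]
Numerator: 0.2537·(1 − 10·0.000004354 + 9·0.000001105) = 0.253692
Denominator: (0.7463)·(0.999999) = 0.746299
L = 0.253692/0.746299 = 0.3399

Final: 0.3399


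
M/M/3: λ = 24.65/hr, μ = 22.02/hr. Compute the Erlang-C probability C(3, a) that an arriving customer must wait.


a = λ/μ = 1.1194; ρ = a/3 = 0.3731
P₀ = 0.320617 (from M/M/c formula)
C(c,a) = [a^c/(c!(1−ρ))]·P₀ = [1.40281/(6·0.6269)]·0.320617
= 0.37298·0.320617 = 0.119583

Final: 0.119583


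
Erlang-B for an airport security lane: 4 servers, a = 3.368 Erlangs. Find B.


B(c,a) = (a^c/c!) / Σ_{k=0}^{c} a^k/k!
a^4/4! = 5.361386
Σ terms (k=0..4): 1.00000 + 3.36800 + 5.67171 + 6.36744 + 5.36139 = 21.768540
B = 5.361386/21.768540 = 0.246291

Final: 0.246291


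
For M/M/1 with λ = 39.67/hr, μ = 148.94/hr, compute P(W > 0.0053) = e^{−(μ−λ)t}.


W ~ Exponential(μ−λ) for M/M/1.
μ − λ = 148.94 − 39.67 = 109.2700
P(W > t) = e^{−(μ−λ)t} = e^{−0.5791} = 0.560385

Final: 0.560385


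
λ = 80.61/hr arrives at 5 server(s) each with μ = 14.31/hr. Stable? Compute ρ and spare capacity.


Total capacity cμ = 5·14.31 = 71.55/hr
ρ = λ/(cμ) = 80.61/71.55 = 1.1266
Stable ⇔ ρ < 1: NO
Spare capacity = cμ − λ = 71.55 − 80.61 = -9.06/hr

Final: ρ = 1.1266; unstable; margin = -9.06/hr


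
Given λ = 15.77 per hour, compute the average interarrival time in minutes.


Mean interarrival time = 1/λ = 1/15.77 hour = 0.06341 hour
In minutes: 0.06341 × 60 = 3.8047 min

Final: 3.8047 min


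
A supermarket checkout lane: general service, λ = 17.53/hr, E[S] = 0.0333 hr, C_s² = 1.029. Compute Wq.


ρ = λ·E[S] = 17.53·0.0333 = 0.5837
E[S²] = E[S]²(1+C_s²) = 0.0333²·(1+1.029) = 0.002250
Wq = λ·E[S²]/(2(1−ρ)) = 17.53·0.002250/(2·0.4163) = 0.04738 hr

Final: 0.04738 hr


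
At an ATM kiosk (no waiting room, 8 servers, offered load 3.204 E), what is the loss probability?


B(c,a) = (a^c/c!) / Σ_{k=0}^{c} a^k/k!
a^8/8! = 0.275435
Σ terms (k=0..8): 1.00000 + 3.20400 + 5.13281 + 5.48184 + 4.39095 + 2.81372 + 1.50253 + 0.68773 + 0.27544 = 24.489014
B = 0.275435/24.489014 = 0.011247

Final: 0.011247


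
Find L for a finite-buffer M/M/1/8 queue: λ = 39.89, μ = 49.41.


ρ = 39.89/49.41 = 0.8073
L = ρ[1 − (K+1)ρ^K + Kρ^(K+1)] / [(1−ρ)(1−ρ^(K+1))]
Numerator: 0.8073·(1 − 9·0.180465 + 8·0.145694) = 0.437061
Denominator: (0.1927)·(0.854306) = 0.164602
L = 0.437061/0.164602 = 2.6553

Final: 2.6553
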